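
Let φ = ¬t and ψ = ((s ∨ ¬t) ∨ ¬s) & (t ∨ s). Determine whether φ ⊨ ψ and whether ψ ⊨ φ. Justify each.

(⟹) This fails. Under t = F, s = F, the left side is true but the right side is false.

(⟸) This fails. Under t = T, s = F, the left side is false but the right side is true.

(⇒) fails and (⇐) fails.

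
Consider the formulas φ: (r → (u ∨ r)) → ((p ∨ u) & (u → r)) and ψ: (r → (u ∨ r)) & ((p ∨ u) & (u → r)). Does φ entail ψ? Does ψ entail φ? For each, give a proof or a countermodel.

Forward direction. Assume the antecedent. If u is true, the antecedent forces (r = T, p = F, u = T) or (r = T, p = T, u = T), and the consequent holds there. If u is false, the antecedent forces (r = F, p = T, u = F) or (r = T, p = T, u = F), and the consequent holds there. Either way the consequent holds.

Converse. Assume the antecedent. If u is true, the antecedent forces (r = T, p = F, u = T) or (r = T, p = T, u = T), and the consequent holds there. If u is false, the antecedent forces (r = F, p = T, u = F) or (r = T, p = T, u = F), and the consequent holds there. Either way the consequent holds.

Equivalent; both directions hold.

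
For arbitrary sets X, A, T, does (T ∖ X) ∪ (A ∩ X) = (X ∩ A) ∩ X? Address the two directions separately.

Only the reverse inclusion holds.

(⟹) This inclusion fails. Take X = ∅, A = ∅, T = {1}; then 1 ∈ (T ∖ X) ∪ (A ∩ X) but 1 ∉ (X ∩ A) ∩ X.

(⟸) Let x ∈ (X ∩ A) ∩ X. Then either x ∈ X ∩ A and x ∉ T; or x ∈ X ∩ A ∩ T. In each case x ∈ (T ∖ X) ∪ (A ∩ X), so (X ∩ A) ∩ X ⊆ (T ∖ X) ∪ (A ∩ X).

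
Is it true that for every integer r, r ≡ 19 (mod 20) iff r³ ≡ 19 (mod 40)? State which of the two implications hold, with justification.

(⇒) fails; (⇐) holds.

[⇒] This fails: take r = 39. Then 39 ≡ 19 (mod 20), but 39³ = 59319 ≡ 39 (mod 40), not 19.

[⇐] Conversely, the residues r modulo 40 with r³ ≡ 19 (mod 40) are exactly {19}, and each is ≡ 19 (mod 20).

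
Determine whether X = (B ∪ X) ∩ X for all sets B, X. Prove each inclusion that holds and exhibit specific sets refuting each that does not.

Forward inclusion. Let x ∈ X. Then either x ∈ X and x ∉ B; or x ∈ B ∩ X. In each case x ∈ (B ∪ X) ∩ X, so X ⊆ (B ∪ X) ∩ X.

Reverse inclusion. Let x ∈ (B ∪ X) ∩ X. Then either x ∈ X and x ∉ B; or x ∈ B ∩ X. In each case x ∈ X, so (B ∪ X) ∩ X ⊆ X.

Both inclusions hold; the sets are equal.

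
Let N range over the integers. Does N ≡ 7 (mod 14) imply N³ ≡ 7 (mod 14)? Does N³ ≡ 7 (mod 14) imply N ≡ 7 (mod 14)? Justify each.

Both directions hold.

Forward direction. Suppose N ≡ 7 (mod 14). Write N = 14j + 7. Then (14j + 7)³ = 2744j³ + 4116j² + 2058j + 343 = 14(196j³ + 294j² + 147j + 24) + 7, so N³ ≡ 7 (mod 14).

Converse. Suppose N³ ≡ 7 (mod 14). The only residue r in {0, …, 13} with r³ ≡ 7 (mod 14) is r = 7, so N ≡ 7 (mod 14).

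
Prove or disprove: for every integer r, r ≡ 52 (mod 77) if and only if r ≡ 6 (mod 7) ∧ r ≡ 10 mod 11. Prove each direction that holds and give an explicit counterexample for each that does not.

Forward direction. This fails: r = 52 gives 52 ≡ 52 (mod 77) but 52 ≡ 3 (mod 7), so the conjunction on the right does not hold.

Converse. This fails: r = 76 satisfies both congruences on the right (76 ≡ 6 mod 7 and 76 ≡ 10 mod 11) yet 76 ≡ 76 (mod 77), not 52.

Both directions fail.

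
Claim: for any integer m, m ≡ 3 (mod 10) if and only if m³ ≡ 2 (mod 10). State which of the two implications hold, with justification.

Forward direction. This fails: take m = 3. Then 3 ≡ 3 (mod 10), but 3³ = 27 ≡ 7 (mod 10), not 2.

Converse. This fails: take m = 8. Then 8³ = 512 ≡ 2 (mod 10), yet 8 ≡ 8 (mod 10), not 3.

Both directions fail.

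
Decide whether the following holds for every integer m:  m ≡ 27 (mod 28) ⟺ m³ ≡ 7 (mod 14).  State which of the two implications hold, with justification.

(⇒) fails and (⇐) fails.

[⇒] This fails: take m = 27. Then 27 ≡ 27 (mod 28), but 27³ = 19683 ≡ 13 (mod 14), not 7.

[⇐] This fails: take m = 7. Then 7³ = 343 ≡ 7 (mod 14), yet 7 ≡ 7 (mod 28), not 27.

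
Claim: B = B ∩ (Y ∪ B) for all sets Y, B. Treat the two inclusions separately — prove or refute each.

The two sets are equal.

(⊇) Let x ∈ B ∩ (Y ∪ B). Then either x ∈ B and x ∉ Y; or x ∈ Y ∩ B. In each case x ∈ B, so B ∩ (Y ∪ B) ⊆ B.

(⊆) Let x ∈ B. Then either x ∈ B and x ∉ Y; or x ∈ Y ∩ B. In each case x ∈ B ∩ (Y ∪ B), so B ⊆ B ∩ (Y ∪ B).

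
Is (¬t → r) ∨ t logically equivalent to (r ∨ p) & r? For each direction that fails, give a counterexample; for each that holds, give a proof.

The forward direction fails; the converse holds.

Converse. Assume the antecedent. If t is true, (¬t → r) ∨ t reduces to true regardless of the other variables. If t is false, the antecedent forces (t = F, r = T, p = F) or (t = F, r = T, p = T), and (¬t → r) ∨ t holds there. Either way (¬t → r) ∨ t holds.

Forward direction. This fails. Under t = T, r = F, p = F, the left side is true but the right side is false.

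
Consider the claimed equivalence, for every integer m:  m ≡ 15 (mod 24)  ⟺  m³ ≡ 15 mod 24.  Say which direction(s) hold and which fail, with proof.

(⟹) Suppose m ≡ 15 (mod 24). Write m = 24j + 15. Then (24j + 15)³ = 13824j³ + 25920j² + 16200j + 3375 = 24(576j³ + 1080j² + 675j + 140) + 15, so m³ ≡ 15 (mod 24).

(⟸) Conversely, suppose m³ ≡ 15 (mod 24). The only residue r in {0, …, 23} with r³ ≡ 15 (mod 24) is r = 15, so m ≡ 15 (mod 24).

Equivalent; both directions hold.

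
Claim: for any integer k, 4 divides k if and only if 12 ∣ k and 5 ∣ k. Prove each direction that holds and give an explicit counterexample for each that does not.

Only the reverse direction holds.

[⇒] This fails: take k = 4. Certainly 4 ∣ 4, but 12 ∤ 4.

[⇐] Suppose 12 ∣ k and 5 ∣ k. Any common multiple of 12 and 5 is a multiple of their lcm; here gcd(12, 5) = 1, so lcm(12, 5) = 12·5 = 60, so 60 ∣ k. Since 4 ∣ 60, it follows that 4 ∣ k.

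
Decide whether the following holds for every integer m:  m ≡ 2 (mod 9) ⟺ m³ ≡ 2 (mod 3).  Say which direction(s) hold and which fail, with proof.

Only the forward direction holds.

Forward direction. Suppose m ≡ 2 (mod 9). Then m³ ≡ 2³ = 8 (mod 9), and since 3 ∣ 9, also m³ ≡ 2 (mod 3).

Converse. This fails: take m = 5. Then 5³ = 125 ≡ 2 (mod 3), yet 5 ≡ 5 (mod 9), not 2.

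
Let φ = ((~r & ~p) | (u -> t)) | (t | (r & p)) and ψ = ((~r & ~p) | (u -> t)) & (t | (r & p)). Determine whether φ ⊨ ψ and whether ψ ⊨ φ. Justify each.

Only the reverse direction holds.

(⇒) This fails. Under t = F, u = F, r = F, p = F, the left side is true but the right side is false.

(⇐) Assume the antecedent. If t is true, the consequent reduces to true regardless of the other variables. If t is false, the antecedent forces (t = F, u = F, r = T, p = T), and the consequent holds there. Either way the consequent holds.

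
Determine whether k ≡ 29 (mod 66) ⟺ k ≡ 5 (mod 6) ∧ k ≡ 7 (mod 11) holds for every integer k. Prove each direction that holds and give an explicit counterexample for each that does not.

(⇒) Suppose k ≡ 29 (mod 66); write k = 66j + 29. Since 6 ∣ 66, reducing mod 6 gives k ≡ 29 ≡ 5 (mod 6); since 11 ∣ 66, reducing mod 11 gives k ≡ 29 ≡ 7 (mod 11).

(⇐) Conversely, if k ≡ 5 (mod 6) and k ≡ 7 (mod 11), then by the Chinese remainder theorem k ≡ 29 (mod 66). This is exactly k ≡ 29 (mod 66).

Both directions hold.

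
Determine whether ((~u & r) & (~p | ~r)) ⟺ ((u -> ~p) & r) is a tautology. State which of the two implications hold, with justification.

[⇒] Assume the antecedent. If r is true, the antecedent forces (r = T, p = F, u = F), and (u -> ~p) & r holds there. If r is false, the antecedent cannot hold. Either way (u -> ~p) & r holds.

[⇐] This fails. Under r = T, p = T, u = F, the left side is false but the right side is true.

(⇒) holds; (⇐) fails.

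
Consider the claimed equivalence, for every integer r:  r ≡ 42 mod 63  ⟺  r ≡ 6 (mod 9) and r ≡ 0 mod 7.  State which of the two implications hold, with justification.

Both directions hold.

Forward direction. Suppose r ≡ 42 (mod 63); write r = 63j + 42. Since 9 ∣ 63, reducing mod 9 gives r ≡ 42 ≡ 6 (mod 9); since 7 ∣ 63, reducing mod 7 gives r ≡ 42 ≡ 0 (mod 7).

Converse. If r ≡ 6 (mod 9) and r ≡ 0 (mod 7), then by the Chinese remainder theorem r ≡ 42 (mod 63). This is exactly r ≡ 42 (mod 63).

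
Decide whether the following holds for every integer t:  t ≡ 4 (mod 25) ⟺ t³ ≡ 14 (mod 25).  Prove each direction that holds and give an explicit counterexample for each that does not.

Both directions hold; the statement is true.

(⇐) Suppose t³ ≡ 14 (mod 25). The only residue r in {0, …, 24} with r³ ≡ 14 (mod 25) is r = 4, so t ≡ 4 (mod 25).

(⇒) Suppose t ≡ 4 (mod 25). Write t = 25j + 4. Then (25j + 4)³ = 15625j³ + 7500j² + 1200j + 64 = 25(625j³ + 300j² + 48j + 2) + 14, so t³ ≡ 14 (mod 25).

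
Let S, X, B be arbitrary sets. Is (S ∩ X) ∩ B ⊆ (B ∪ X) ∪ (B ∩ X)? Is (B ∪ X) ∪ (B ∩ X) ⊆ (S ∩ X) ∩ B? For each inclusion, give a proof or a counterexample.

(⊆) Let x ∈ (S ∩ X) ∩ B. Then x ∈ S ∩ X ∩ B, from which x ∈ (B ∪ X) ∪ (B ∩ X).

(⊇) This inclusion fails. Take S = ∅, X = {1}, B = ∅; then 1 ∈ (B ∪ X) ∪ (B ∩ X) but 1 ∉ (S ∩ X) ∩ B.

(⊆) holds; (⊇) fails.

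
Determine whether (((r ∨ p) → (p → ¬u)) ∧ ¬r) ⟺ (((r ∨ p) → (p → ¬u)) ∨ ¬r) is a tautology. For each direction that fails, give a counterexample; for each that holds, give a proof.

(⇒) holds; (⇐) fails.

(⇐) This fails. Under u = F, r = T, p = F, the left side is false but the right side is true.

(⇒) Assume the antecedent. If u is true, the antecedent forces (u = T, r = F, p = F), and ((r ∨ p) → (p → ¬u)) ∨ ¬r holds there. If u is false, ((r ∨ p) → (p → ¬u)) ∨ ¬r reduces to true regardless of the other variables. Either way ((r ∨ p) → (p → ¬u)) ∨ ¬r holds.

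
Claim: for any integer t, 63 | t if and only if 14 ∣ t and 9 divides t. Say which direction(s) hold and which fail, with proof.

Only the reverse direction holds.

(←) Suppose 14 ∣ t and 9 ∣ t. Any common multiple of 14 and 9 is a multiple of their lcm; here gcd(14, 9) = 1, so lcm(14, 9) = 14·9 = 126, so 126 ∣ t. Since 63 ∣ 126, it follows that 63 ∣ t.

(→) This fails: take t = 63. Certainly 63 ∣ 63, but 14 ∤ 63.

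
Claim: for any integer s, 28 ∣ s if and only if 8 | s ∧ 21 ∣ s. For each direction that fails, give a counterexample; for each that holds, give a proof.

Forward direction. This fails: take s = 28. Certainly 28 ∣ 28, but 8 ∤ 28.

Converse. Suppose 8 ∣ s and 21 ∣ s. Any common multiple of 8 and 21 is a multiple of their lcm; here gcd(8, 21) = 1, so lcm(8, 21) = 8·21 = 168, so 168 ∣ s. Since 28 ∣ 168, it follows that 28 ∣ s.

Only the converse holds.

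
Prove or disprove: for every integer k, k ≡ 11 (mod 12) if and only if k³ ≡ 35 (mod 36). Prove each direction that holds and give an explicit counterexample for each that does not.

(←) The residues r modulo 36 with r³ ≡ 35 (mod 36) are exactly {11, 23, 35}, and each is ≡ 11 (mod 12).

(→) Suppose k ≡ 11 (mod 12). Working modulo 36, k ∈ {11, 23, 35}; for each such r, r³ ≡ 35 (mod 36).

Both implications hold.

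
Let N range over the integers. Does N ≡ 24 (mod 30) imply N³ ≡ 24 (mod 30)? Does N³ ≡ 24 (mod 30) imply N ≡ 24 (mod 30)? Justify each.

(⟹) Suppose N ≡ 24 (mod 30). Write N = 30j + 24. Then (30j + 24)³ = 27000j³ + 64800j² + 51840j + 13824 = 30(900j³ + 2160j² + 1728j + 460) + 24, so N³ ≡ 24 (mod 30).

(⟸) Conversely, suppose N³ ≡ 24 (mod 30). The only residue r in {0, …, 29} with r³ ≡ 24 (mod 30) is r = 24, so N ≡ 24 (mod 30).

The biconditional holds.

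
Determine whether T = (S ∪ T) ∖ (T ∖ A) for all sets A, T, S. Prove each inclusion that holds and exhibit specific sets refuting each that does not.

Both inclusions fail.

Forward inclusion. This inclusion fails. Take A = ∅, T = {1}, S = ∅; then 1 ∈ T but 1 ∉ (S ∪ T) ∖ (T ∖ A).

Reverse inclusion. This inclusion fails. Take A = ∅, T = ∅, S = {1}; then 1 ∈ (S ∪ T) ∖ (T ∖ A) but 1 ∉ T.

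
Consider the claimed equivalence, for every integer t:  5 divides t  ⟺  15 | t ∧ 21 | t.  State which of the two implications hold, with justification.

(⟹) This fails: take t = 5. Certainly 5 ∣ 5, but 15 ∤ 5.

(⟸) Suppose 15 ∣ t and 21 ∣ t. Any common multiple of 15 and 21 is a multiple of their lcm; here lcm(15, 21) = 15·21/gcd(15, 21) = 315/3 = 105, so 105 ∣ t. Since 5 ∣ 105, it follows that 5 ∣ t.

Not equivalent: only (⇐) holds.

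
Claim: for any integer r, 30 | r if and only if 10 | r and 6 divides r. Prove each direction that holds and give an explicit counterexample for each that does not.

Both directions hold.

(→) If 30 ∣ r, write r = 30q. Since 30 = 3·10, r = 10·(3q), so 10 ∣ r; and since 30 = 5·6, r = 6·(5q), so 6 ∣ r.

(←) Suppose 10 ∣ r and 6 ∣ r. Any common multiple of 10 and 6 is a multiple of their lcm; here lcm(10, 6) = 10·6/gcd(10, 6) = 60/2 = 30, so 30 ∣ r.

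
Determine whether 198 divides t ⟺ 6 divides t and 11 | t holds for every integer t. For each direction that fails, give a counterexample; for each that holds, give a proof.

Only the forward implication holds.

Forward direction. If 198 ∣ t, write t = 198q. Since 198 = 33·6, t = 6·(33q), so 6 ∣ t; and since 198 = 18·11, t = 11·(18q), so 11 ∣ t.

Converse. This fails: take t = 66. Both 6 ∣ 66 and 11 ∣ 66, yet 66 is not a multiple of 198 (since 66 = 0·198 + 66), so 198 ∤ 66.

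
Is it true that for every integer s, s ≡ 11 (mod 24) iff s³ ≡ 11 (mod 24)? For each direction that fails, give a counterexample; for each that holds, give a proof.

Forward direction. Suppose s ≡ 11 (mod 24). Write s = 24j + 11. Then (24j + 11)³ = 13824j³ + 19008j² + 8712j + 1331 = 24(576j³ + 792j² + 363j + 55) + 11, so s³ ≡ 11 (mod 24).

Converse. Suppose s³ ≡ 11 (mod 24). The only residue r in {0, …, 23} with r³ ≡ 11 (mod 24) is r = 11, so s ≡ 11 (mod 24).

Both implications hold.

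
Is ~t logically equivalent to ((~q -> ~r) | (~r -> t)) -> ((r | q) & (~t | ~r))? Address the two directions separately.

Forward direction. This fails. Under r = F, q = F, t = F, the left side is true but the right side is false.

Converse. This fails. Under r = F, q = T, t = T, the left side is false but the right side is true.

Neither direction holds.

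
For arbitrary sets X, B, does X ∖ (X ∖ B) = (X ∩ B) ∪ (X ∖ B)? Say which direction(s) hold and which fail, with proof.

(⊇) This inclusion fails. Take X = {1}, B = ∅; then 1 ∈ (X ∩ B) ∪ (X ∖ B) but 1 ∉ X ∖ (X ∖ B).

(⊆) Let x ∈ X ∖ (X ∖ B). Then x ∈ X ∩ B, from which x ∈ (X ∩ B) ∪ (X ∖ B).

The sets are not equal: only the forward inclusion holds.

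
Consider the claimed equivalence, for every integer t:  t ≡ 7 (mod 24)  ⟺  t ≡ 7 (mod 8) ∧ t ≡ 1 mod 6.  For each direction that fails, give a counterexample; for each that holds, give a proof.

Both directions hold; the statement is true.

(←) If t ≡ 7 (mod 8) and t ≡ 1 (mod 6), then by the Chinese remainder theorem t ≡ 7 (mod 24). This is exactly t ≡ 7 (mod 24).

(→) Suppose t ≡ 7 (mod 24); write t = 24j + 7. Since 8 ∣ 24, reducing mod 8 gives t ≡ 7 (mod 8); since 6 ∣ 24, reducing mod 6 gives t ≡ 7 ≡ 1 (mod 6).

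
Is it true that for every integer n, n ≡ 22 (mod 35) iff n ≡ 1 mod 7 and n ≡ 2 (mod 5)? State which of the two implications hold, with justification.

Both implications hold.

(⟸) If n ≡ 1 (mod 7) and n ≡ 2 (mod 5), then by the Chinese remainder theorem n ≡ 22 (mod 35). This is exactly n ≡ 22 (mod 35).

(⟹) Suppose n ≡ 22 (mod 35); write n = 35j + 22. Since 7 ∣ 35, reducing mod 7 gives n ≡ 22 ≡ 1 (mod 7); since 5 ∣ 35, reducing mod 5 gives n ≡ 22 ≡ 2 (mod 5).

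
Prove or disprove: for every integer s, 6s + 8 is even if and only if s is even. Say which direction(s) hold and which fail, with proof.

Not equivalent: only (⇐) holds.

(⟹) This fails: take s = 1. Then 6s + 8 = 14, which is even, yet s = 1 is odd, not even.

(⟸) Suppose s is even. Since 6 is even, 6s is even for every s, so 6s + 8 has the same parity as 8, which is even. Hence 6s + 8 is even.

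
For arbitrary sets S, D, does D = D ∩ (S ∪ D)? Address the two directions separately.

The two sets are equal.

(⟸) Let x ∈ D ∩ (S ∪ D). Then either x ∈ D and x ∉ S; or x ∈ S ∩ D. In each case x ∈ D, so D ∩ (S ∪ D) ⊆ D.

(⟹) Let x ∈ D. Then either x ∈ D and x ∉ S; or x ∈ S ∩ D. In each case x ∈ D ∩ (S ∪ D), so D ⊆ D ∩ (S ∪ D).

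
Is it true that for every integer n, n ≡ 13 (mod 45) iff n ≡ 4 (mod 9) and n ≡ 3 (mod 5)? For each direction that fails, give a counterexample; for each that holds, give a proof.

Both directions hold; the statement is true.

(→) Suppose n ≡ 13 (mod 45); write n = 45j + 13. Since 9 ∣ 45, reducing mod 9 gives n ≡ 13 ≡ 4 (mod 9); since 5 ∣ 45, reducing mod 5 gives n ≡ 13 ≡ 3 (mod 5).

(←) Conversely, if n ≡ 4 (mod 9) and n ≡ 3 (mod 5), then by the Chinese remainder theorem n ≡ 13 (mod 45). This is exactly n ≡ 13 (mod 45).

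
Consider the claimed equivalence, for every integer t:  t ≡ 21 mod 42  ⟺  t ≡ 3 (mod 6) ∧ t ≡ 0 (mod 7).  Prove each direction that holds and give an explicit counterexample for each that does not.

(→) Suppose t ≡ 21 (mod 42); write t = 42j + 21. Since 6 ∣ 42, reducing mod 6 gives t ≡ 21 ≡ 3 (mod 6); since 7 ∣ 42, reducing mod 7 gives t ≡ 21 ≡ 0 (mod 7).

(←) Conversely, if t ≡ 3 (mod 6) and t ≡ 0 (mod 7), then by the Chinese remainder theorem t ≡ 21 (mod 42). This is exactly t ≡ 21 (mod 42).

Both directions hold.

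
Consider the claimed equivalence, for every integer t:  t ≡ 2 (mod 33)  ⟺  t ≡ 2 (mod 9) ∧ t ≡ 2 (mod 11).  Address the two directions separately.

Only the reverse direction holds.

(→) This fails: t = 35 gives 35 ≡ 2 (mod 33) but 35 ≡ 8 (mod 9), so the conjunction on the right does not hold.

(←) Conversely, if t ≡ 2 (mod 9) and t ≡ 2 (mod 11), then by the Chinese remainder theorem t ≡ 2 (mod 99). Since 2 ≡ 2 (mod 33) and 33 ∣ 99, we get t ≡ 2 (mod 33).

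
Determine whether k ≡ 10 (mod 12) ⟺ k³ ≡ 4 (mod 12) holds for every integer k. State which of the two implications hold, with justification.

Only the forward direction holds.

[⇒] Suppose k ≡ 10 (mod 12). Write k = 12j + 10. Then (12j + 10)³ = 1728j³ + 4320j² + 3600j + 1000 = 12(144j³ + 360j² + 300j + 83) + 4, so k³ ≡ 4 (mod 12).

[⇐] This fails: take k = 4. Then 4³ = 64 ≡ 4 (mod 12), yet 4 ≡ 4 (mod 12), not 10.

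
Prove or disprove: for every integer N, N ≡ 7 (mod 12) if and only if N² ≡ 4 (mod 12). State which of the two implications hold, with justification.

[⇒] This fails: take N = 7. Then 7 ≡ 7 (mod 12), but 7² = 49 ≡ 1 (mod 12), not 4.

[⇐] This fails: take N = 2. Then 2² = 4 ≡ 4 (mod 12), yet 2 ≡ 2 (mod 12), not 7.

Both directions fail.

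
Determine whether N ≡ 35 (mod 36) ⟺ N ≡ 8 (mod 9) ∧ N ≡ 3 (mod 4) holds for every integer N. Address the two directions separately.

Both directions hold.

(→) Suppose N ≡ 35 (mod 36); write N = 36j + 35. Since 9 ∣ 36, reducing mod 9 gives N ≡ 35 ≡ 8 (mod 9); since 4 ∣ 36, reducing mod 4 gives N ≡ 35 ≡ 3 (mod 4).

(←) Conversely, if N ≡ 8 (mod 9) and N ≡ 3 (mod 4), then by the Chinese remainder theorem N ≡ 35 (mod 36). This is exactly N ≡ 35 (mod 36).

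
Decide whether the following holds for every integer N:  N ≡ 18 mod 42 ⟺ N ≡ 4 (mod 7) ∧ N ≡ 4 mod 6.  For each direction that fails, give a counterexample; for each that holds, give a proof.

(→) This fails: N = 18 gives 18 ≡ 18 (mod 42) but 18 ≡ 0 (mod 6), so the conjunction on the right does not hold.

(←) This fails: N = 4 satisfies both congruences on the right (4 ≡ 4 mod 7 and 4 ≡ 4 mod 6) yet 4 ≡ 4 (mod 42), not 18.

Both directions fail.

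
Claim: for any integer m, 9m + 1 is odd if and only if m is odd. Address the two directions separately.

(⇒) This fails: m = 0 gives 9m + 1 = 1, which is odd, but 0 is even, not odd.

(⇐) This also fails: m = 3 is odd, but 9m + 1 = 28 is even, not odd.

(⇒) fails and (⇐) fails.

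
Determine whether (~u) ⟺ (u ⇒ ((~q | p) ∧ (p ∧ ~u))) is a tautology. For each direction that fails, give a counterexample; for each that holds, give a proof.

The biconditional holds.

Converse. Assume the antecedent. If p is true, the antecedent forces (p = T, q = F, u = F) or (p = T, q = T, u = F), and ~u holds there. If p is false, the antecedent forces (p = F, q = F, u = F) or (p = F, q = T, u = F), and ~u holds there. Either way ~u holds.

Forward direction. Assume the antecedent. If p is true, the antecedent forces (p = T, q = F, u = F) or (p = T, q = T, u = F), and u ⇒ ((~q | p) ∧ (p ∧ ~u)) holds there. If p is false, the antecedent forces (p = F, q = F, u = F) or (p = F, q = T, u = F), and u ⇒ ((~q | p) ∧ (p ∧ ~u)) holds there. Either way u ⇒ ((~q | p) ∧ (p ∧ ~u)) holds.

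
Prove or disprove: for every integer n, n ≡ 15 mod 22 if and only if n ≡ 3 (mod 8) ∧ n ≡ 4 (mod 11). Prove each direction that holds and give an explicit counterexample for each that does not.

[⇒] This fails: n = 81 gives 81 ≡ 15 (mod 22) but 81 ≡ 1 (mod 8), so the conjunction on the right does not hold.

[⇐] Conversely, if n ≡ 3 (mod 8) and n ≡ 4 (mod 11), then by the Chinese remainder theorem n ≡ 59 (mod 88). Since 59 ≡ 15 (mod 22) and 22 ∣ 88, we get n ≡ 15 (mod 22).

(⇒) fails; (⇐) holds.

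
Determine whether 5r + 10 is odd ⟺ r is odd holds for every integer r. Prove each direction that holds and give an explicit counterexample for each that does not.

(→) Suppose 5r + 10 is odd. Since 5 is odd, 5r and r have the same parity, so 5r + 10 ≡ r + 10 (mod 2). As 10 is even, 5r + 10 is odd exactly when r is odd. Thus r is odd.

(←) Conversely, suppose r is odd; write r = 2j + 1. Then 5r + 10 = 5·(2j + 1) + 10 = 2·5j + 15, which is odd.

Both implications hold.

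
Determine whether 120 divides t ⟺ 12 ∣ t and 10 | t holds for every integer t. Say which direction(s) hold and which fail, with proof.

The forward direction holds; the converse fails.

(⇐) This fails: take t = 60. Both 12 ∣ 60 and 10 ∣ 60, yet 60 is not a multiple of 120 (since 60 = 0·120 + 60), so 120 ∤ 60.

(⇒) If 120 ∣ t, write t = 120q. Since 120 = 10·12, t = 12·(10q), so 12 ∣ t; and since 120 = 12·10, t = 10·(12q), so 10 ∣ t.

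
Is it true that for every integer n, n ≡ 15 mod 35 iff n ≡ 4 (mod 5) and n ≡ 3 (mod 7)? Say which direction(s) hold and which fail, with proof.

(→) This fails: n = 15 gives 15 ≡ 15 (mod 35) but 15 ≡ 0 (mod 5), so the conjunction on the right does not hold.

(←) This fails: n = 24 satisfies both congruences on the right (24 ≡ 4 mod 5 and 24 ≡ 3 mod 7) yet 24 ≡ 24 (mod 35), not 15.

Neither direction holds.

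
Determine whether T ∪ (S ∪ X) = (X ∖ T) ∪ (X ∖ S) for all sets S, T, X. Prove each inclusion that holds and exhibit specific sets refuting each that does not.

(⊆) This inclusion fails. Take S = {1}, T = ∅, X = ∅; then 1 ∈ T ∪ (S ∪ X) but 1 ∉ (X ∖ T) ∪ (X ∖ S).

(⊇) Let x ∈ (X ∖ T) ∪ (X ∖ S). Then either x ∈ X and x ∉ S, T; or x ∈ S ∩ X and x ∉ T; or x ∈ T ∩ X and x ∉ S. In each case x ∈ T ∪ (S ∪ X), so (X ∖ T) ∪ (X ∖ S) ⊆ T ∪ (S ∪ X).

Only the reverse inclusion holds.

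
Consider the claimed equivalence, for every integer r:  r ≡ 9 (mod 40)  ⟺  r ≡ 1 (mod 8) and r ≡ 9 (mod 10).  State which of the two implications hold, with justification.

(←) If r ≡ 1 (mod 8) and r ≡ 9 (mod 10), then by the Chinese remainder theorem r ≡ 9 (mod 40). This is exactly r ≡ 9 (mod 40).

(→) Suppose r ≡ 9 (mod 40); write r = 40j + 9. Since 8 ∣ 40, reducing mod 8 gives r ≡ 9 ≡ 1 (mod 8); since 10 ∣ 40, reducing mod 10 gives r ≡ 9 (mod 10).

Both directions hold.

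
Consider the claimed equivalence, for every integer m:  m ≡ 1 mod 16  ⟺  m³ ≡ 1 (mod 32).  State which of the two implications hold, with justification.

(⇒) fails; (⇐) holds.

[⇒] This fails: take m = 17. Then 17 ≡ 1 (mod 16), but 17³ = 4913 ≡ 17 (mod 32), not 1.

[⇐] Conversely, the residues r modulo 32 with r³ ≡ 1 (mod 32) are exactly {1}, and each is ≡ 1 (mod 16).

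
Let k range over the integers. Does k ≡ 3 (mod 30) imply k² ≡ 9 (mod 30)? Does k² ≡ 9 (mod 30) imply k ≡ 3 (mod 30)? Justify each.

[⇒] Suppose k ≡ 3 (mod 30). Write k = 30j + 3. Then (30j + 3)² = 900j² + 180j + 9 = 30(30j² + 6j) + 9, so k² ≡ 9 (mod 30).

[⇐] This fails: take k = 27. Then 27² = 729 ≡ 9 (mod 30), yet 27 ≡ 27 (mod 30), not 3.

Only the forward direction holds.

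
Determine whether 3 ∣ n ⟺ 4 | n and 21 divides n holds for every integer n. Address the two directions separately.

(⟸) Suppose 4 ∣ n and 21 ∣ n. Any common multiple of 4 and 21 is a multiple of their lcm; here gcd(4, 21) = 1, so lcm(4, 21) = 4·21 = 84, so 84 ∣ n. Since 3 ∣ 84, it follows that 3 ∣ n.

(⟹) This fails: take n = 3. Certainly 3 ∣ 3, but 4 ∤ 3.

(⇒) fails; (⇐) holds.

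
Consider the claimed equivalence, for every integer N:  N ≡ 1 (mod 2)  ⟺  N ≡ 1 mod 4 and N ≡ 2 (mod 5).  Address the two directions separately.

(→) This fails: N = 1 gives 1 ≡ 1 (mod 2) but 1 ≡ 1 (mod 5), so the conjunction on the right does not hold.

(←) Conversely, if N ≡ 1 (mod 4) and N ≡ 2 (mod 5), then by the Chinese remainder theorem N ≡ 17 (mod 20). Since 17 ≡ 1 (mod 2) and 2 ∣ 20, we get N ≡ 1 (mod 2).

Only the converse holds.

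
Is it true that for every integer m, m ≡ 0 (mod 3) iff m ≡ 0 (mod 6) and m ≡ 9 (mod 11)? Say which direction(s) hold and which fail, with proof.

Only the reverse direction holds.

(→) This fails: m = 0 gives 0 ≡ 0 (mod 3) but 0 ≡ 0 (mod 11), so the conjunction on the right does not hold.

(←) Conversely, if m ≡ 0 (mod 6) and m ≡ 9 (mod 11), then by the Chinese remainder theorem m ≡ 42 (mod 66). Since 42 ≡ 0 (mod 3) and 3 ∣ 66, we get m ≡ 0 (mod 3).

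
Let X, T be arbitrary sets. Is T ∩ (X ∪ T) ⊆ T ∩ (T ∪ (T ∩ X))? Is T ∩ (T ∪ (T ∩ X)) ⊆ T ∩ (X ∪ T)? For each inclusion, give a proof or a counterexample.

Reverse inclusion. Let x ∈ T ∩ (T ∪ (T ∩ X)). Then either x ∈ T and x ∉ X; or x ∈ X ∩ T. In each case x ∈ T ∩ (X ∪ T), so T ∩ (T ∪ (T ∩ X)) ⊆ T ∩ (X ∪ T).

Forward inclusion. Let x ∈ T ∩ (X ∪ T). Then either x ∈ T and x ∉ X; or x ∈ X ∩ T. In each case x ∈ T ∩ (T ∪ (T ∩ X)), so T ∩ (X ∪ T) ⊆ T ∩ (T ∪ (T ∩ X)).

Both inclusions hold.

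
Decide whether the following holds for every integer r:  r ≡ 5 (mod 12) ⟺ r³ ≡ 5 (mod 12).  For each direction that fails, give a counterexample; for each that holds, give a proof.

Equivalent; both directions hold.

Forward direction. Suppose r ≡ 5 (mod 12). Write r = 12j + 5. Then (12j + 5)³ = 1728j³ + 2160j² + 900j + 125 = 12(144j³ + 180j² + 75j + 10) + 5, so r³ ≡ 5 (mod 12).

Converse. For the converse, argue contrapositively. If r ≢ 5 (mod 12), then r is congruent to one of 0, 1, 2, 3, 4, 6, 7, 8, 9, 10, 11 modulo 12, and these give r³ ≡ 0, 1, 8, 3, 4, 0, 7, 8, 9, 4, 11 respectively — never 5.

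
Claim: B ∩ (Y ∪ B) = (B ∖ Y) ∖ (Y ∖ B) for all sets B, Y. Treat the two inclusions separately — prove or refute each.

(⊆) fails; (⊇) holds.

(⟹) This inclusion fails. Take B = {1}, Y = {1}; then 1 ∈ B ∩ (Y ∪ B) but 1 ∉ (B ∖ Y) ∖ (Y ∖ B).

(⟸) Let x ∈ (B ∖ Y) ∖ (Y ∖ B). Then x ∈ B and x ∉ Y, from which x ∈ B ∩ (Y ∪ B).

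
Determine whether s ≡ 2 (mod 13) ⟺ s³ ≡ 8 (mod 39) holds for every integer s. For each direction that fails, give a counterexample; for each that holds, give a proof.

Forward direction. This fails: take s = 15. Then 15 ≡ 2 (mod 13), but 15³ = 3375 ≡ 21 (mod 39), not 8.

Converse. This fails: take s = 5. Then 5³ = 125 ≡ 8 (mod 39), yet 5 ≡ 5 (mod 13), not 2.

(⇒) fails and (⇐) fails.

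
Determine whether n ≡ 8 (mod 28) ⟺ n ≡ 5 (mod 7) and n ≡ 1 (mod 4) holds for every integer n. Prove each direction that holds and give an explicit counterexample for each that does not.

[⇒] This fails: n = 8 gives 8 ≡ 8 (mod 28) but 8 ≡ 1 (mod 7), so the conjunction on the right does not hold.

[⇐] This fails: n = 5 satisfies both congruences on the right (5 ≡ 5 mod 7 and 5 ≡ 1 mod 4) yet 5 ≡ 5 (mod 28), not 8.

Neither implication holds.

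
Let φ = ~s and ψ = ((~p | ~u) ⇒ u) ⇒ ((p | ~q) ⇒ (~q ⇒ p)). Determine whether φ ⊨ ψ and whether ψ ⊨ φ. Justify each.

(→) This fails. Under q = F, u = T, s = F, p = F, the left side is true but the right side is false.

(←) This fails. Under q = F, u = F, s = T, p = F, the left side is false but the right side is true.

Neither implication holds.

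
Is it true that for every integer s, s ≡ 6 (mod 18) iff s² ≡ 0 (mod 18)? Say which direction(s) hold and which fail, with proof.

Not equivalent: only (⇒) holds.

(⟹) Suppose s ≡ 6 (mod 18). Write s = 18j + 6. Then (18j + 6)² = 324j² + 216j + 36 = 18(18j² + 12j + 2) + 0, so s² ≡ 0 (mod 18).

(⟸) This fails: take s = 0. Then 0² = 0 ≡ 0 (mod 18), yet 0 ≡ 0 (mod 18), not 6.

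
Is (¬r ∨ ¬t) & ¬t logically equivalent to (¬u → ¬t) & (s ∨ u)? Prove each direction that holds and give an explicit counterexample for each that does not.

(⟹) This fails. Under u = F, t = F, r = F, s = F, the left side is true but the right side is false.

(⟸) This fails. Under u = T, t = T, r = F, s = F, the left side is false but the right side is true.

Neither implication holds.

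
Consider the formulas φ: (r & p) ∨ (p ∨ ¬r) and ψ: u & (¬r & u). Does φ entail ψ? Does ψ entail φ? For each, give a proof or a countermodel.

Forward direction. This fails. Under p = F, u = F, r = F, the left side is true but the right side is false.

Converse. Assume the antecedent. If p is true, (r & p) ∨ (p ∨ ¬r) reduces to true regardless of the other variables. If p is false, the antecedent forces (p = F, u = T, r = F), and (r & p) ∨ (p ∨ ¬r) holds there. Either way (r & p) ∨ (p ∨ ¬r) holds.

Only the converse holds.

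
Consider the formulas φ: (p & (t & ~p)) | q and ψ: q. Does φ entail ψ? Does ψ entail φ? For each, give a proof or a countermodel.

(→) Assume the antecedent. If t is true, the antecedent forces (t = T, q = T, p = F) or (t = T, q = T, p = T), and q holds there. If t is false, the antecedent forces (t = F, q = T, p = F) or (t = F, q = T, p = T), and q holds there. Either way q holds.

(←) Assume the antecedent. If t is true, the antecedent forces (t = T, q = T, p = F) or (t = T, q = T, p = T), and (p & (t & ~p)) | q holds there. If t is false, the antecedent forces (t = F, q = T, p = F) or (t = F, q = T, p = T), and (p & (t & ~p)) | q holds there. Either way (p & (t & ~p)) | q holds.

Equivalent; both directions hold.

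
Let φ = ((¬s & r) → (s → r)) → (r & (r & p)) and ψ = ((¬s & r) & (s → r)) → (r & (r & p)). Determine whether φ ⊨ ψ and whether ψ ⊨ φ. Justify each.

Only the forward direction holds.

(⟹) Assume the antecedent. If s is true, the consequent reduces to true regardless of the other variables. If s is false, the antecedent forces (s = F, p = T, r = T), and the consequent holds there. Either way the consequent holds.

(⟸) This fails. Under s = F, p = F, r = F, the left side is false but the right side is true.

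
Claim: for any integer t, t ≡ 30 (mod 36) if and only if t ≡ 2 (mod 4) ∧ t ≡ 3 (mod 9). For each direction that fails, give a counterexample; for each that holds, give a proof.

(⇒) Suppose t ≡ 30 (mod 36); write t = 36j + 30. Since 4 ∣ 36, reducing mod 4 gives t ≡ 30 ≡ 2 (mod 4); since 9 ∣ 36, reducing mod 9 gives t ≡ 30 ≡ 3 (mod 9).

(⇐) Conversely, if t ≡ 2 (mod 4) and t ≡ 3 (mod 9), then by the Chinese remainder theorem t ≡ 30 (mod 36). This is exactly t ≡ 30 (mod 36).

Both directions hold.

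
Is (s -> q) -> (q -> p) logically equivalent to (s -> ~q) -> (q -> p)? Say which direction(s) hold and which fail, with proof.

(⇒) Assume the antecedent. If q is true, the antecedent forces (q = T, s = F, p = T) or (q = T, s = T, p = T), and (s -> ~q) -> (q -> p) holds there. If q is false, (s -> ~q) -> (q -> p) reduces to true regardless of the other variables. Either way (s -> ~q) -> (q -> p) holds.

(⇐) This fails. Under q = T, s = T, p = F, the left side is false but the right side is true.

Not equivalent: only (⇒) holds.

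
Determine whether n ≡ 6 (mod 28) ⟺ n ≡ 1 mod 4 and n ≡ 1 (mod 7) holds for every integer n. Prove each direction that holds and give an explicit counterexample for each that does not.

Both directions fail.

Forward direction. This fails: n = 6 gives 6 ≡ 6 (mod 28) but 6 ≡ 2 (mod 4), so the conjunction on the right does not hold.

Converse. This fails: n = 1 satisfies both congruences on the right (1 ≡ 1 mod 4 and 1 ≡ 1 mod 7) yet 1 ≡ 1 (mod 28), not 6.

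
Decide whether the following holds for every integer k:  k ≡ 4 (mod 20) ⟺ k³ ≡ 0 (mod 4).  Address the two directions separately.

Only the forward implication holds.

[⇒] Suppose k ≡ 4 (mod 20). Then k³ ≡ 4³ = 64 (mod 20), and since 4 ∣ 20, also k³ ≡ 0 (mod 4).

[⇐] This fails: take k = 0. Then 0³ = 0 ≡ 0 (mod 4), yet 0 ≡ 0 (mod 20), not 4.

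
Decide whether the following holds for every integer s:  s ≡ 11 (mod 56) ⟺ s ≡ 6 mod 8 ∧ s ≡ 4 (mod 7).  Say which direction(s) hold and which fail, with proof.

Both directions fail.

(⇒) This fails: s = 11 gives 11 ≡ 11 (mod 56) but 11 ≡ 3 (mod 8), so the conjunction on the right does not hold.

(⇐) This fails: s = 46 satisfies both congruences on the right (46 ≡ 6 mod 8 and 46 ≡ 4 mod 7) yet 46 ≡ 46 (mod 56), not 11.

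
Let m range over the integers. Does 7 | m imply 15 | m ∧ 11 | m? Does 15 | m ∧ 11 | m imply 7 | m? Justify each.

(⇒) This fails: take m = 7. Certainly 7 ∣ 7, but 15 ∤ 7.

(⇐) This fails: take m = 165. Both 15 ∣ 165 and 11 ∣ 165, yet 165 is not a multiple of 7 (since 165 = 23·7 + 4), so 7 ∤ 165.

Neither direction holds.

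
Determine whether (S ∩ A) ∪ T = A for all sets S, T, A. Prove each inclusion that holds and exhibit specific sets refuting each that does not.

(⊆) fails and (⊇) fails.

(⊆) This inclusion fails. Take S = ∅, T = {1}, A = ∅; then 1 ∈ (S ∩ A) ∪ T but 1 ∉ A.

(⊇) This inclusion fails. Take S = ∅, T = ∅, A = {1}; then 1 ∈ A but 1 ∉ (S ∩ A) ∪ T.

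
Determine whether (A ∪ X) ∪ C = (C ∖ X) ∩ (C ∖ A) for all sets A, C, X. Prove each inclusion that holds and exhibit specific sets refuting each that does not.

(⟸) Let x ∈ (C ∖ X) ∩ (C ∖ A). Then x ∈ C and x ∉ A, X, from which x ∈ (A ∪ X) ∪ C.

(⟹) This inclusion fails. Take A = {1}, C = ∅, X = ∅; then 1 ∈ (A ∪ X) ∪ C but 1 ∉ (C ∖ X) ∩ (C ∖ A).

Only the reverse inclusion holds.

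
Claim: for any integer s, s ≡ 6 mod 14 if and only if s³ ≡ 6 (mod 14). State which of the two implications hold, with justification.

Not equivalent: only (⇒) holds.

(→) Suppose s ≡ 6 mod 14. Write s = 14j + 6. Then (14j + 6)³ = 2744j³ + 3528j² + 1512j + 216 = 14(196j³ + 252j² + 108j + 15) + 6, so s³ ≡ 6 (mod 14).

(←) This fails: take s = 10. Then 10³ = 1000 ≡ 6 (mod 14), yet 10 ≡ 10 (mod 14), not 6.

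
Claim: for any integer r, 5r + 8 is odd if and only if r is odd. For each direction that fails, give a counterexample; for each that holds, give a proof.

Both directions hold; the statement is true.

Forward direction. Suppose 5r + 8 is odd. Since 5 is odd, 5r and r have the same parity, so 5r + 8 ≡ r + 8 (mod 2). As 8 is even, 5r + 8 is odd exactly when r is odd. Thus r is odd.

Converse. Suppose r is odd; write r = 2j + 1. Then 5r + 8 = 5·(2j + 1) + 8 = 2·5j + 13, which is odd.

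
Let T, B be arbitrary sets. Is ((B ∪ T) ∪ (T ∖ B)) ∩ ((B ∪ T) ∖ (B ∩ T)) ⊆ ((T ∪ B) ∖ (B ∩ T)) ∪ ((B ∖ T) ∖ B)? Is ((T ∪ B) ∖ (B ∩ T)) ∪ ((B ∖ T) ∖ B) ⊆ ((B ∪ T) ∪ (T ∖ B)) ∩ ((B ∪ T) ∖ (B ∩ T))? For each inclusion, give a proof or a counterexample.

Both inclusions hold.

(⊆) Let x ∈ ((B ∪ T) ∪ (T ∖ B)) ∩ ((B ∪ T) ∖ (B ∩ T)). Then either x ∈ T and x ∉ B; or x ∈ B and x ∉ T. In each case x ∈ ((T ∪ B) ∖ (B ∩ T)) ∪ ((B ∖ T) ∖ B), so ((B ∪ T) ∪ (T ∖ B)) ∩ ((B ∪ T) ∖ (B ∩ T)) ⊆ ((T ∪ B) ∖ (B ∩ T)) ∪ ((B ∖ T) ∖ B).

(⊇) Let x ∈ ((T ∪ B) ∖ (B ∩ T)) ∪ ((B ∖ T) ∖ B). Then either x ∈ T and x ∉ B; or x ∈ B and x ∉ T. In each case x ∈ ((B ∪ T) ∪ (T ∖ B)) ∩ ((B ∪ T) ∖ (B ∩ T)), so ((T ∪ B) ∖ (B ∩ T)) ∪ ((B ∖ T) ∖ B) ⊆ ((B ∪ T) ∪ (T ∖ B)) ∩ ((B ∪ T) ∖ (B ∩ T)).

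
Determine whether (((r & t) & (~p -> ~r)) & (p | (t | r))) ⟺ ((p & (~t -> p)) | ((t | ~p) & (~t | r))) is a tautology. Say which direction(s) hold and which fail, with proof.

Not equivalent: only (⇒) holds.

[⇒] Assume the antecedent. If r is true, the consequent reduces to true regardless of the other variables. If r is false, the antecedent cannot hold. Either way the consequent holds.

[⇐] This fails. Under r = F, p = F, t = F, the left side is false but the right side is true.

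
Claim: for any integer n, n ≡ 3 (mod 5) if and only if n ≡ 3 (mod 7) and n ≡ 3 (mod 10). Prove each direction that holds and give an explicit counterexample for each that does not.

Only the converse holds.

(→) This fails: n = 33 gives 33 ≡ 3 (mod 5) but 33 ≡ 5 (mod 7), so the conjunction on the right does not hold.

(←) Conversely, if n ≡ 3 (mod 7) and n ≡ 3 (mod 10), then by the Chinese remainder theorem n ≡ 3 (mod 70). Since 3 ≡ 3 (mod 5) and 5 ∣ 70, we get n ≡ 3 (mod 5).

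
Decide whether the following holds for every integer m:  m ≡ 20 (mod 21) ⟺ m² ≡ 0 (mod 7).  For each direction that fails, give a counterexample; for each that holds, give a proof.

(⇒) fails and (⇐) fails.

(→) This fails: take m = 20. Then 20 ≡ 20 (mod 21), but 20² = 400 ≡ 1 (mod 7), not 0.

(←) This fails: take m = 0. Then 0² = 0 ≡ 0 (mod 7), yet 0 ≡ 0 (mod 21), not 20.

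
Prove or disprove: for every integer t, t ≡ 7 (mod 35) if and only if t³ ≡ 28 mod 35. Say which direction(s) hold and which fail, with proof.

(⟹) Suppose t ≡ 7 (mod 35). Write t = 35j + 7. Then (35j + 7)³ = 42875j³ + 25725j² + 5145j + 343 = 35(1225j³ + 735j² + 147j + 9) + 28, so t³ ≡ 28 (mod 35).

(⟸) Conversely, suppose t³ ≡ 28 (mod 35). The only residue r in {0, …, 34} with r³ ≡ 28 (mod 35) is r = 7, so t ≡ 7 (mod 35).

Both directions hold.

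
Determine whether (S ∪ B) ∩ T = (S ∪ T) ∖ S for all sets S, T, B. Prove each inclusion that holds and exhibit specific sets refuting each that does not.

Neither inclusion holds.

(⊆) This inclusion fails. Take S = {1}, T = {1}, B = ∅; then 1 ∈ (S ∪ B) ∩ T but 1 ∉ (S ∪ T) ∖ S.

(⊇) This inclusion fails. Take S = ∅, T = {1}, B = ∅; then 1 ∈ (S ∪ T) ∖ S but 1 ∉ (S ∪ B) ∩ T.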